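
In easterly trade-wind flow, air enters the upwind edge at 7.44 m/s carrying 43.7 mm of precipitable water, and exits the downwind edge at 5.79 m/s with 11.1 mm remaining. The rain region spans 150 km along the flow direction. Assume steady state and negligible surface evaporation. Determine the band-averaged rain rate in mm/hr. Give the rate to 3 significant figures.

R ≈ 6.26 mm/hr

Column moisture flux per unit crosswind length is F = V × PW.
Inflow: F_in = 7.44 × 43.7 = 325.128 mm·m/s
Outflow: F_out = 5.79 × 11.1 = 64.269 mm·m/s
Steady-state rate R = (F_in − F_out)/L = (325.128 − 64.269) / 150000 m = 1.739e-03 mm/s.
R = 1.739e-03 × 3600 = 6.26 mm/hr.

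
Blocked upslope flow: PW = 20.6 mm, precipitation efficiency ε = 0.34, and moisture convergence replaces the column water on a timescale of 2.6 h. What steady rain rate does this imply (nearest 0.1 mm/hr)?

R ≈ 2.7 mm/hr

Each overturning extracts ε × PW = 0.34 × 20.6 = 7.004 mm.
Rate = ε·PW / τ = 7.004 / 2.6 h = 2.7 mm/hr.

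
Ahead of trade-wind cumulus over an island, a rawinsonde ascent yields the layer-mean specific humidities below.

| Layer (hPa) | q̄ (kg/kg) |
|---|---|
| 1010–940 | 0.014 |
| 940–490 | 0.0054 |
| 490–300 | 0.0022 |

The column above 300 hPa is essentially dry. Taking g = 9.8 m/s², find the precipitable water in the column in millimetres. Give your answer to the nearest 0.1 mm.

PW ≈ 39.1 mm

Precipitable water is the column-integrated vapour mass per unit area: PW = (1/g) Σ q̄ Δp, with q in kg/kg and Δp in Pa (1 kg/m² of water = 1 mm).
Layer 1010–940 hPa: Δp = 70 hPa = 7000 Pa, q̄ = 0.014 kg/kg → 0.014 × 7000 / 9.8 = 10.00 mm
Layer 940–490 hPa: Δp = 450 hPa = 45000 Pa, q̄ = 0.0054 kg/kg → 0.0054 × 45000 / 9.8 = 24.80 mm
Layer 490–300 hPa: Δp = 190 hPa = 19000 Pa, q̄ = 0.0022 kg/kg → 0.0022 × 19000 / 9.8 = 4.27 mm
PW = 10.00 + 24.80 + 4.27 = 39.07 ≈ 39.1 mm.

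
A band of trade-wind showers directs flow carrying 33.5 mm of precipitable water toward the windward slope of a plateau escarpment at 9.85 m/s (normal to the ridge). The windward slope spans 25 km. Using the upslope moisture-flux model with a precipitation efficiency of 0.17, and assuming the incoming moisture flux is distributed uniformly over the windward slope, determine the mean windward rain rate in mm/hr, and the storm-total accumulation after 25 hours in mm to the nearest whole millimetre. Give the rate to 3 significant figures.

R ≈ 8.08 mm/hr; total ≈ 202 mm

Incoming column moisture flux per unit ridge length: F = V × PW = 9.85 × 33.5 = 329.975 mm·m/s.
Spread over the 25 km slope with efficiency ε = 0.17: R = ε·F/W = 0.17 × 329.975 / 25000 m = 2.244e-03 mm/s.
R = 2.244e-03 × 3600 = 8.08 mm/hr.
Over 25 h: total = 8.08 × 25 = 202 mm.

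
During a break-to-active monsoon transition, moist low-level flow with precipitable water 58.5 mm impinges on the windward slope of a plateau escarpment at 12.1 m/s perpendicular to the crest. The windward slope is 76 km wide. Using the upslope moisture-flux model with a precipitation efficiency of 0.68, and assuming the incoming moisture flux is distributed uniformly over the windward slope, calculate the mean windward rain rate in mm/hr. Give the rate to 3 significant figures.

R ≈ 22.8 mm/hr

Incoming column moisture flux per unit ridge length: F = V × PW = 12.1 × 58.5 = 707.85 mm·m/s.
Spread over the 76 km slope with efficiency ε = 0.68: R = ε·F/W = 0.68 × 707.85 / 76000 m = 6.333e-03 mm/s.
R = 6.333e-03 × 3600 = 22.8 mm/hr.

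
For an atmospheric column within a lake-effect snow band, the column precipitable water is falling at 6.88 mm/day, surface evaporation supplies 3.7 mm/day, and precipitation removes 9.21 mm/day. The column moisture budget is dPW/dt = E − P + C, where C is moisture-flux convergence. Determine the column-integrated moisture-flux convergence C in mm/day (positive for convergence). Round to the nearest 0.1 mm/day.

dPW/dt = -6.88 mm/day.
C = dPW/dt − E + P = (-6.88) − 3.7 + 9.21 = -1.4 mm/day.

C ≈ -1.4 mm/day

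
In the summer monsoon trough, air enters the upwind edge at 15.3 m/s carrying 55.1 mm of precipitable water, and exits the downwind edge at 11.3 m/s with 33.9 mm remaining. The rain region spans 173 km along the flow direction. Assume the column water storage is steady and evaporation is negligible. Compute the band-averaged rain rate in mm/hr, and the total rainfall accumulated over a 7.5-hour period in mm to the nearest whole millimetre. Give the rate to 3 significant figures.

Column moisture flux per unit crosswind length is F = V × PW.
Inflow: F_in = 15.3 × 55.1 = 843.03 mm·m/s
Outflow: F_out = 11.3 × 33.9 = 383.07 mm·m/s
Steady-state rate R = (F_in − F_out)/L = (843.03 − 383.07) / 173000 m = 2.659e-03 mm/s.
R = 2.659e-03 × 3600 = 9.57 mm/hr.
Over 7.5 h: total = 9.57 × 7.5 = 71.775 ≈ 72 mm.

R ≈ 9.57 mm/hr; total ≈ 72 mm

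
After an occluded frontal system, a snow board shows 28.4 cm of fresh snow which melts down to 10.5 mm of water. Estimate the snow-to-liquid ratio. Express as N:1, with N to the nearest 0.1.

Ratio = snow depth / SWE = 284 mm / 10.5 mm = 27.0, i.e. 27.0:1.

ratio ≈ 27.0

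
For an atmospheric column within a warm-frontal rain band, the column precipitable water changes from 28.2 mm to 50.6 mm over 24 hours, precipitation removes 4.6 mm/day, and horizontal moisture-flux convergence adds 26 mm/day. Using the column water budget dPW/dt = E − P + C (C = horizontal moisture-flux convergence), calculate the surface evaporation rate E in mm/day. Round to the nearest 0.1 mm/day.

E ≈ 1.0 mm/day

dPW/dt = (50.6 − 28.2) mm / (24/24 day) = +22.400 mm/day.
E = dPW/dt + P − C = (+22.400) + 4.6 − (26) = 1.0 mm/day.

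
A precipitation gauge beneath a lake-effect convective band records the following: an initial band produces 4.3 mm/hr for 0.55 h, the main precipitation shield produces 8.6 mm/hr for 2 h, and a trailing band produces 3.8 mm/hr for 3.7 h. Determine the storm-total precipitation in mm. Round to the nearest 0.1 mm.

Total = Σ Rᵢ Δtᵢ = 4.3 × 0.55 + 8.6 × 2 + 3.8 × 3.7
      = 2.365 + 17.2 + 14.06 = 33.6 mm.

total ≈ 33.6 mm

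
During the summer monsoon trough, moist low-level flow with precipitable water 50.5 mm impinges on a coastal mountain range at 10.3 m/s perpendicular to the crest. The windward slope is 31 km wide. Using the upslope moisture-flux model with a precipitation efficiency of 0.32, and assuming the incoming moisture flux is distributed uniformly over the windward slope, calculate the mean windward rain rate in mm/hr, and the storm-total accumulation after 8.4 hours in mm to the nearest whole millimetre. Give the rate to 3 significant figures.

Incoming column moisture flux per unit ridge length: F = V × PW = 10.3 × 50.5 = 520.15 mm·m/s.
Spread over the 31 km slope with efficiency ε = 0.32: R = ε·F/W = 0.32 × 520.15 / 31000 m = 5.369e-03 mm/s.
R = 5.369e-03 × 3600 = 19.3 mm/hr.
Over 8.4 h: total = 19.3 × 8.4 = 162.12 ≈ 162 mm.

R ≈ 19.3 mm/hr; total ≈ 162 mm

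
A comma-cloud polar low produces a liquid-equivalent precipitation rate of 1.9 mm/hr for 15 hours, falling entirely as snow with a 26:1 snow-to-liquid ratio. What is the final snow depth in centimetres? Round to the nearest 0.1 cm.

Liquid-equivalent depth = 1.9 × 15 = 28.5 mm.
Snow depth = 28.5 mm × 26 = 741 mm = 74.1 cm.

snow depth ≈ 74.1 cm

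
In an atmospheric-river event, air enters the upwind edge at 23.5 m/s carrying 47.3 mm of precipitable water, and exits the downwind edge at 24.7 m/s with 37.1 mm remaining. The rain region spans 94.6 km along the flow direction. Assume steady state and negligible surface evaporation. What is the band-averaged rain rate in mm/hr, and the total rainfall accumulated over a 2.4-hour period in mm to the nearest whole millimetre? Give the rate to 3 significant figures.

R ≈ 7.43 mm/hr; total ≈ 18 mm

Column moisture flux per unit crosswind length is F = V × PW.
Inflow: F_in = 23.5 × 47.3 = 1111.55 mm·m/s
Outflow: F_out = 24.7 × 37.1 = 916.37 mm·m/s
Steady-state rate R = (F_in − F_out)/L = (1111.55 − 916.37) / 94600 m = 2.063e-03 mm/s.
R = 2.063e-03 × 3600 = 7.43 mm/hr.
Over 2.4 h: total = 7.43 × 2.4 = 17.832 ≈ 18 mm.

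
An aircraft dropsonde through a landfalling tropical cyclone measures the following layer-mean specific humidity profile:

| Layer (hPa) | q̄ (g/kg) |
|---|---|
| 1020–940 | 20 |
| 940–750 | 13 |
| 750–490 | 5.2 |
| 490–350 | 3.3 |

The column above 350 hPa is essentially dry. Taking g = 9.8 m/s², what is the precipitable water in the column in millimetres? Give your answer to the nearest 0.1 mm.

Precipitable water is the column-integrated vapour mass per unit area: PW = (1/g) Σ q̄ Δp, with q in kg/kg and Δp in Pa (1 kg/m² of water = 1 mm).
Layer 1020–940 hPa: Δp = 80 hPa = 8000 Pa, q̄ = 0.02 kg/kg → 0.02 × 8000 / 9.8 = 16.33 mm
Layer 940–750 hPa: Δp = 190 hPa = 19000 Pa, q̄ = 0.013 kg/kg → 0.013 × 19000 / 9.8 = 25.20 mm
Layer 750–490 hPa: Δp = 260 hPa = 26000 Pa, q̄ = 0.0052 kg/kg → 0.0052 × 26000 / 9.8 = 13.80 mm
Layer 490–350 hPa: Δp = 140 hPa = 14000 Pa, q̄ = 0.0033 kg/kg → 0.0033 × 14000 / 9.8 = 4.71 mm
PW = 16.33 + 25.20 + 13.80 + 4.71 = 60.04 ≈ 60.0 mm.

PW ≈ 60.0 mm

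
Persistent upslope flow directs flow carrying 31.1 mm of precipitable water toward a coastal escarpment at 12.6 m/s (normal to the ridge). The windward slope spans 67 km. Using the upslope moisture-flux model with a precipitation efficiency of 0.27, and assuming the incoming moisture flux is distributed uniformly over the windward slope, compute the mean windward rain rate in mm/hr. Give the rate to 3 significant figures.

R ≈ 5.68 mm/hr

Incoming column moisture flux per unit ridge length: F = V × PW = 12.6 × 31.1 = 391.86 mm·m/s.
Spread over the 67 km slope with efficiency ε = 0.27: R = ε·F/W = 0.27 × 391.86 / 67000 m = 1.579e-03 mm/s.
R = 1.579e-03 × 3600 = 5.68 mm/hr.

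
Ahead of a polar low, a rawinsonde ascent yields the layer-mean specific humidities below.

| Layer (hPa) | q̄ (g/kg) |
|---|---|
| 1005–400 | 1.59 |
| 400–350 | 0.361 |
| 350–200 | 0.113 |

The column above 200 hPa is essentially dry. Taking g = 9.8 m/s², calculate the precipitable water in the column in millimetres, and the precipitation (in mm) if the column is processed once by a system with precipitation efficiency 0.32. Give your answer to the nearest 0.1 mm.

PW ≈ 10.2 mm; precipitation ≈ 3.3 mm

Precipitable water is the column-integrated vapour mass per unit area: PW = (1/g) Σ q̄ Δp, with q in kg/kg and Δp in Pa (1 kg/m² of water = 1 mm).
Layer 1005–400 hPa: Δp = 605 hPa = 60500 Pa, q̄ = 0.00159 kg/kg → 0.00159 × 60500 / 9.8 = 9.82 mm
Layer 400–350 hPa: Δp = 50 hPa = 5000 Pa, q̄ = 0.000361 kg/kg → 0.000361 × 5000 / 9.8 = 0.18 mm
Layer 350–200 hPa: Δp = 150 hPa = 15000 Pa, q̄ = 0.000113 kg/kg → 0.000113 × 15000 / 9.8 = 0.17 mm
PW = 9.82 + 0.18 + 0.17 = 10.17 ≈ 10.2 mm.
Precipitation = ε × PW = 0.32 × 10.2 = 3.3 mm.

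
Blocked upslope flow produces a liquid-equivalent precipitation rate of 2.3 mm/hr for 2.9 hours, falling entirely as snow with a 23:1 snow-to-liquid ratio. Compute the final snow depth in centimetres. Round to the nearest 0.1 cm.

Liquid-equivalent depth = 2.3 × 2.9 = 6.67 mm.
Snow depth = 6.67 mm × 23 = 153.41 mm = 15.3 cm.

snow depth ≈ 15.3 cm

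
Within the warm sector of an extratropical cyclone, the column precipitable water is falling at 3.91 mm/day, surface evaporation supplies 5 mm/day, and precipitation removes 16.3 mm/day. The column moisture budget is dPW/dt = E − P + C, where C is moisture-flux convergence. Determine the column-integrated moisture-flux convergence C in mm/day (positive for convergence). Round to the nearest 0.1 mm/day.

C ≈ 7.4 mm/day

dPW/dt = -3.91 mm/day.
C = dPW/dt − E + P = (-3.91) − 5 + 16.3 = 7.4 mm/day.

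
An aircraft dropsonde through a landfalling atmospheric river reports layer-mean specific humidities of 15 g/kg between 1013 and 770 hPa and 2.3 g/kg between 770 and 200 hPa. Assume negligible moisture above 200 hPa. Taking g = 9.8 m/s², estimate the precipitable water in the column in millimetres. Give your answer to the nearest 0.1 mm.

PW ≈ 50.6 mm

Precipitable water is the column-integrated vapour mass per unit area: PW = (1/g) Σ q̄ Δp, with q in kg/kg and Δp in Pa (1 kg/m² of water = 1 mm).
Layer 1013–770 hPa: Δp = 243 hPa = 24300 Pa, q̄ = 0.015 kg/kg → 0.015 × 24300 / 9.8 = 37.19 mm
Layer 770–200 hPa: Δp = 570 hPa = 57000 Pa, q̄ = 0.0023 kg/kg → 0.0023 × 57000 / 9.8 = 13.38 mm
PW = 37.19 + 13.38 = 50.57 ≈ 50.6 mm.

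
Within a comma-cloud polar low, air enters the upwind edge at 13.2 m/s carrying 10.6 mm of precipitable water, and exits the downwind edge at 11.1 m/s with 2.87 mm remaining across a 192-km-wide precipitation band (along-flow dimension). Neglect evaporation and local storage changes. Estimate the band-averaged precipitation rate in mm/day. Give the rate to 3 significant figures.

Column moisture flux per unit crosswind length is F = V × PW.
Inflow: F_in = 13.2 × 10.6 = 139.92 mm·m/s
Outflow: F_out = 11.1 × 2.87 = 31.857 mm·m/s
Steady-state rate R = (F_in − F_out)/L = (139.92 − 31.857) / 192000 m = 5.628e-04 mm/s.
R = 5.628e-04 × 3600 × 24 = 48.6 mm/day.

R ≈ 48.6 mm/day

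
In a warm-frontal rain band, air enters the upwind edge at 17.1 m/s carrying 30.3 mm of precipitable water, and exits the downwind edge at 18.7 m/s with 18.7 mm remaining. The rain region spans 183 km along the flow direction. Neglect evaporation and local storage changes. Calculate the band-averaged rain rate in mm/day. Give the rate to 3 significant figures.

R ≈ 79.5 mm/day

Column moisture flux per unit crosswind length is F = V × PW.
Inflow: F_in = 17.1 × 30.3 = 518.13 mm·m/s
Outflow: F_out = 18.7 × 18.7 = 349.69 mm·m/s
Steady-state rate R = (F_in − F_out)/L = (518.13 − 349.69) / 183000 m = 9.204e-04 mm/s.
R = 9.204e-04 × 3600 × 24 = 79.5 mm/day.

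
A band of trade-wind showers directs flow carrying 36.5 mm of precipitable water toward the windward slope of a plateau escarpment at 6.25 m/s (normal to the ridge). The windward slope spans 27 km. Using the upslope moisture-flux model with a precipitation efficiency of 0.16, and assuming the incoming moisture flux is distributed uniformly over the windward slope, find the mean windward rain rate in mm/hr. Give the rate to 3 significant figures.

Incoming column moisture flux per unit ridge length: F = V × PW = 6.25 × 36.5 = 228.125 mm·m/s.
Spread over the 27 km slope with efficiency ε = 0.16: R = ε·F/W = 0.16 × 228.125 / 27000 m = 1.352e-03 mm/s.
R = 1.352e-03 × 3600 = 4.87 mm/hr.

R ≈ 4.87 mm/hr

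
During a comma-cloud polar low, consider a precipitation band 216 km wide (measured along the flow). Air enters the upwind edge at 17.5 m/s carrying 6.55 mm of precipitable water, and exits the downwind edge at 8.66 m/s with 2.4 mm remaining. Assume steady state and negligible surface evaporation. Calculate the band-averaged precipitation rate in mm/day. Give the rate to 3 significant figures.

R ≈ 37.5 mm/day

Column moisture flux per unit crosswind length is F = V × PW.
Inflow: F_in = 17.5 × 6.55 = 114.625 mm·m/s
Outflow: F_out = 8.66 × 2.4 = 20.784 mm·m/s
Steady-state rate R = (F_in − F_out)/L = (114.625 − 20.784) / 216000 m = 4.344e-04 mm/s.
R = 4.344e-04 × 3600 × 24 = 37.5 mm/day.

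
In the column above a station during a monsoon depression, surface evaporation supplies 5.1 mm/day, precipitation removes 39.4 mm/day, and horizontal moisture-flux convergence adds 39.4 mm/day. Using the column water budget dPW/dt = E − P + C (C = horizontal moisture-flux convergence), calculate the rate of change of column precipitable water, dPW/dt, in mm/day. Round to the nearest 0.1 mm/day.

dPW/dt = E − P + C = 5.1 − 39.4 + (39.4) = 5.1 mm/day.

dPW/dt ≈ 5.1 mm/day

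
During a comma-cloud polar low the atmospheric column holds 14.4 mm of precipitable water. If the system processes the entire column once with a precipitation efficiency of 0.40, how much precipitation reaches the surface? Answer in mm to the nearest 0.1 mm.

precipitation ≈ 5.8 mm

Precipitation = ε × PW = 0.40 × 14.4 = 5.8 mm.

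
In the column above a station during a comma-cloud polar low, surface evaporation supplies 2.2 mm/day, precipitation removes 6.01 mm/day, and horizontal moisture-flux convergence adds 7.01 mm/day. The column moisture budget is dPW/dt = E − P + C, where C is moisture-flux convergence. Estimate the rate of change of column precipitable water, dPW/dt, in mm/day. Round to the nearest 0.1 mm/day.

dPW/dt = E − P + C = 2.2 − 6.01 + (7.01) = 3.2 mm/day.

dPW/dt ≈ 3.2 mm/day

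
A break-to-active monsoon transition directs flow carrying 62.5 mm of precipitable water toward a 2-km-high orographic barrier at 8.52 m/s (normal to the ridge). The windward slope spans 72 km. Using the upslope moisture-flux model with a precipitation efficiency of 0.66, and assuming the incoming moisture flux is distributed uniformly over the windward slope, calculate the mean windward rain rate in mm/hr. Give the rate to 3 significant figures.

R ≈ 17.6 mm/hr

Incoming column moisture flux per unit ridge length: F = V × PW = 8.52 × 62.5 = 532.5 mm·m/s.
Spread over the 72 km slope with efficiency ε = 0.66: R = ε·F/W = 0.66 × 532.5 / 72000 m = 4.881e-03 mm/s.
R = 4.881e-03 × 3600 = 17.6 mm/hr.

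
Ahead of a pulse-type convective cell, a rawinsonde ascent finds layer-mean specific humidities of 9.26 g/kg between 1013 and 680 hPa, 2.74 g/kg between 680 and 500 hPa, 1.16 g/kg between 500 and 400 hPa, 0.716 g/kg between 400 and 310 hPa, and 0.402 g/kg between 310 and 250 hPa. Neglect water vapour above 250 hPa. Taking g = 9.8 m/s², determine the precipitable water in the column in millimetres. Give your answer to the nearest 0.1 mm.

PW ≈ 38.6 mm

Precipitable water is the column-integrated vapour mass per unit area: PW = (1/g) Σ q̄ Δp, with q in kg/kg and Δp in Pa (1 kg/m² of water = 1 mm).
Layer 1013–680 hPa: Δp = 333 hPa = 33300 Pa, q̄ = 0.00926 kg/kg → 0.00926 × 33300 / 9.8 = 31.47 mm
Layer 680–500 hPa: Δp = 180 hPa = 18000 Pa, q̄ = 0.00274 kg/kg → 0.00274 × 18000 / 9.8 = 5.03 mm
Layer 500–400 hPa: Δp = 100 hPa = 10000 Pa, q̄ = 0.00116 kg/kg → 0.00116 × 10000 / 9.8 = 1.18 mm
Layer 400–310 hPa: Δp = 90 hPa = 9000 Pa, q̄ = 0.000716 kg/kg → 0.000716 × 9000 / 9.8 = 0.66 mm
Layer 310–250 hPa: Δp = 60 hPa = 6000 Pa, q̄ = 0.000402 kg/kg → 0.000402 × 6000 / 9.8 = 0.25 mm
PW = 31.47 + 5.03 + 1.18 + 0.66 + 0.25 = 38.59 ≈ 38.6 mm.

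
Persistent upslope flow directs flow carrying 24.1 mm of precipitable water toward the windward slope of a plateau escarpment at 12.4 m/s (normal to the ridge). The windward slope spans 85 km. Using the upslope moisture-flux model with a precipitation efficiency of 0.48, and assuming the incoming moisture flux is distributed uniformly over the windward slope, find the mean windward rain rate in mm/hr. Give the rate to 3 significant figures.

R ≈ 6.08 mm/hr

Incoming column moisture flux per unit ridge length: F = V × PW = 12.4 × 24.1 = 298.84 mm·m/s.
Spread over the 85 km slope with efficiency ε = 0.48: R = ε·F/W = 0.48 × 298.84 / 85000 m = 1.688e-03 mm/s.
R = 1.688e-03 × 3600 = 6.08 mm/hr.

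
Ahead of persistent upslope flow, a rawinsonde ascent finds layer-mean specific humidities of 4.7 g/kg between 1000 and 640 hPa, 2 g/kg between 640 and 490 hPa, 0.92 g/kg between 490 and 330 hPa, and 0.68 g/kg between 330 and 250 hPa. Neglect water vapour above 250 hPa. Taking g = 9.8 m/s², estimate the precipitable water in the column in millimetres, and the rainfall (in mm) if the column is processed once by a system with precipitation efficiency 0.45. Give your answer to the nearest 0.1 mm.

Precipitable water is the column-integrated vapour mass per unit area: PW = (1/g) Σ q̄ Δp, with q in kg/kg and Δp in Pa (1 kg/m² of water = 1 mm).
Layer 1000–640 hPa: Δp = 360 hPa = 36000 Pa, q̄ = 0.0047 kg/kg → 0.0047 × 36000 / 9.8 = 17.27 mm
Layer 640–490 hPa: Δp = 150 hPa = 15000 Pa, q̄ = 0.002 kg/kg → 0.002 × 15000 / 9.8 = 3.06 mm
Layer 490–330 hPa: Δp = 160 hPa = 16000 Pa, q̄ = 0.00092 kg/kg → 0.00092 × 16000 / 9.8 = 1.50 mm
Layer 330–250 hPa: Δp = 80 hPa = 8000 Pa, q̄ = 0.00068 kg/kg → 0.00068 × 8000 / 9.8 = 0.56 mm
PW = 17.27 + 3.06 + 1.50 + 0.56 = 22.39 ≈ 22.4 mm.
Rainfall = ε × PW = 0.45 × 22.4 = 10.1 mm.

PW ≈ 22.4 mm; rainfall ≈ 10.1 mm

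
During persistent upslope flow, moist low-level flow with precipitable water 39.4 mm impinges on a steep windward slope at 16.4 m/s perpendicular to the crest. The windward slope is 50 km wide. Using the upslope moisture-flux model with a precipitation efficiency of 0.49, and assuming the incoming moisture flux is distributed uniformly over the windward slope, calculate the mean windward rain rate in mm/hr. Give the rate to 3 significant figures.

Incoming column moisture flux per unit ridge length: F = V × PW = 16.4 × 39.4 = 646.16 mm·m/s.
Spread over the 50 km slope with efficiency ε = 0.49: R = ε·F/W = 0.49 × 646.16 / 50000 m = 6.332e-03 mm/s.
R = 6.332e-03 × 3600 = 22.8 mm/hr.

R ≈ 22.8 mm/hr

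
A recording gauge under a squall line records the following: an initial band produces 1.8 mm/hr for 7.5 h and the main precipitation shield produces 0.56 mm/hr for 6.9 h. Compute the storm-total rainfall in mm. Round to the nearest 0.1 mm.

Total = Σ Rᵢ Δtᵢ = 1.8 × 7.5 + 0.56 × 6.9
      = 13.5 + 3.864 = 17.4 mm.

total ≈ 17.4 mm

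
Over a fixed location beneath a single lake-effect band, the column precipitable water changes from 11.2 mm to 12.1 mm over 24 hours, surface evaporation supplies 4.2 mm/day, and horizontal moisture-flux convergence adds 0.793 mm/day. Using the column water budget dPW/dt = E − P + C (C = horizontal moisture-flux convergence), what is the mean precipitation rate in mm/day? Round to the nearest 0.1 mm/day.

dPW/dt = (12.1 − 11.2) mm / (24/24 day) = +0.900 mm/day.
P = E + C − dPW/dt = 4.2 + (0.793) − (+0.900) = 4.1 mm/day.

P ≈ 4.1 mm/day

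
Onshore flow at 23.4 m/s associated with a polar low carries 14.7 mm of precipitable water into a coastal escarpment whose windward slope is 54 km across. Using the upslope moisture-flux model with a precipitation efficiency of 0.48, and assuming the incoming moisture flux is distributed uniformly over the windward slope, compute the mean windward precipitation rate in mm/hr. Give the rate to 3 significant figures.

R ≈ 11.0 mm/hr

Incoming column moisture flux per unit ridge length: F = V × PW = 23.4 × 14.7 = 343.98 mm·m/s.
Spread over the 54 km slope with efficiency ε = 0.48: R = ε·F/W = 0.48 × 343.98 / 54000 m = 3.058e-03 mm/s.
R = 3.058e-03 × 3600 = 11.0 mm/hr.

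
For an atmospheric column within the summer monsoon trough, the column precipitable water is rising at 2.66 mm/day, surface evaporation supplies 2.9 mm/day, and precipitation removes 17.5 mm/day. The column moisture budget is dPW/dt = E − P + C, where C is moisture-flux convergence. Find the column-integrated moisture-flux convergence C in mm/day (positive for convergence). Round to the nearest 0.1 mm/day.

C ≈ 17.3 mm/day

dPW/dt = +2.66 mm/day.
C = dPW/dt − E + P = (+2.66) − 2.9 + 17.5 = 17.3 mm/day.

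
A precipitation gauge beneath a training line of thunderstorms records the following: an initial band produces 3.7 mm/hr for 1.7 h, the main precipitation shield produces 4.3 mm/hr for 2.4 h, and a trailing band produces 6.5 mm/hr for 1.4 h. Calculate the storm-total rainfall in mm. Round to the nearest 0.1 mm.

Total = Σ Rᵢ Δtᵢ = 3.7 × 1.7 + 4.3 × 2.4 + 6.5 × 1.4
      = 6.29 + 10.32 + 9.1 = 25.7 mm.

total ≈ 25.7 mm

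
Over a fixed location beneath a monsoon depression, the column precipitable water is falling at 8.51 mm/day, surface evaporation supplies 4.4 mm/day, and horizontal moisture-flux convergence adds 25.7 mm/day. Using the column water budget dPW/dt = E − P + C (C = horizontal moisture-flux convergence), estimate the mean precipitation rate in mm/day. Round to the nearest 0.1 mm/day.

P ≈ 38.6 mm/day

dPW/dt = -8.51 mm/day.
P = E + C − dPW/dt = 4.4 + (25.7) − (-8.51) = 38.6 mm/day.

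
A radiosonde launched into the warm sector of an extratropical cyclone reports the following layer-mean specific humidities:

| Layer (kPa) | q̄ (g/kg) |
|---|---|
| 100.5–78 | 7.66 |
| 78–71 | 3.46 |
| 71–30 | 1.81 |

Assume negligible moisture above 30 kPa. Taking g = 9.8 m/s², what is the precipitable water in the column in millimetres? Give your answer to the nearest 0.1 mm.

PW ≈ 27.6 mm

Precipitable water is the column-integrated vapour mass per unit area: PW = (1/g) Σ q̄ Δp, with q in kg/kg and Δp in Pa (1 kg/m² of water = 1 mm).
Layer 100.5–78 kPa: Δp = 225 hPa = 22500 Pa, q̄ = 0.00766 kg/kg → 0.00766 × 22500 / 9.8 = 17.59 mm
Layer 78–71 kPa: Δp = 70 hPa = 7000 Pa, q̄ = 0.00346 kg/kg → 0.00346 × 7000 / 9.8 = 2.47 mm
Layer 71–30 kPa: Δp = 410 hPa = 41000 Pa, q̄ = 0.00181 kg/kg → 0.00181 × 41000 / 9.8 = 7.57 mm
PW = 17.59 + 2.47 + 7.57 = 27.63 ≈ 27.6 mm.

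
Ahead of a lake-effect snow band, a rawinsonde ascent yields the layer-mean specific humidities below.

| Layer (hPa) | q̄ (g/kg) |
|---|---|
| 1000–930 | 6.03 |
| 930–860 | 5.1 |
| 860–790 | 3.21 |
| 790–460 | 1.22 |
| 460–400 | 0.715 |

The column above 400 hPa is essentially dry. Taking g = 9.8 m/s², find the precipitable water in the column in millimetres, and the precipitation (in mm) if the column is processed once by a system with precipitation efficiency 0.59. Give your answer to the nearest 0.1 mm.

Precipitable water is the column-integrated vapour mass per unit area: PW = (1/g) Σ q̄ Δp, with q in kg/kg and Δp in Pa (1 kg/m² of water = 1 mm).
Layer 1000–930 hPa: Δp = 70 hPa = 7000 Pa, q̄ = 0.00603 kg/kg → 0.00603 × 7000 / 9.8 = 4.31 mm
Layer 930–860 hPa: Δp = 70 hPa = 7000 Pa, q̄ = 0.0051 kg/kg → 0.0051 × 7000 / 9.8 = 3.64 mm
Layer 860–790 hPa: Δp = 70 hPa = 7000 Pa, q̄ = 0.00321 kg/kg → 0.00321 × 7000 / 9.8 = 2.29 mm
Layer 790–460 hPa: Δp = 330 hPa = 33000 Pa, q̄ = 0.00122 kg/kg → 0.00122 × 33000 / 9.8 = 4.11 mm
Layer 460–400 hPa: Δp = 60 hPa = 6000 Pa, q̄ = 0.000715 kg/kg → 0.000715 × 6000 / 9.8 = 0.44 mm
PW = 4.31 + 3.64 + 2.29 + 4.11 + 0.44 = 14.79 ≈ 14.8 mm.
Precipitation = ε × PW = 0.59 × 14.8 = 8.7 mm.

PW ≈ 14.8 mm; precipitation ≈ 8.7 mm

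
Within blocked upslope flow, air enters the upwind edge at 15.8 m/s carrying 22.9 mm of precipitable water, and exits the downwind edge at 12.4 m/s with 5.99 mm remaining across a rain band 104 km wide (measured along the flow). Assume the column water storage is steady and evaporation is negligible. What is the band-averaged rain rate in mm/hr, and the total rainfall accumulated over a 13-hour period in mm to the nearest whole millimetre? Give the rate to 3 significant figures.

Column moisture flux per unit crosswind length is F = V × PW.
Inflow: F_in = 15.8 × 22.9 = 361.82 mm·m/s
Outflow: F_out = 12.4 × 5.99 = 74.276 mm·m/s
Steady-state rate R = (F_in − F_out)/L = (361.82 − 74.276) / 104000 m = 2.765e-03 mm/s.
R = 2.765e-03 × 3600 = 9.95 mm/hr.
Over 13 h: total = 9.95 × 13 = 129.35 ≈ 129 mm.

R ≈ 9.95 mm/hr; total ≈ 129 mm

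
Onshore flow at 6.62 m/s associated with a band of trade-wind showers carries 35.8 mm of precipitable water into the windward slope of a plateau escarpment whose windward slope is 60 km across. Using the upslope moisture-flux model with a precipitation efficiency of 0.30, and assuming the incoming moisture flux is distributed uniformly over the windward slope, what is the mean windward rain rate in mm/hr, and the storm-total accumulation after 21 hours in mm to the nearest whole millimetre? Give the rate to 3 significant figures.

Incoming column moisture flux per unit ridge length: F = V × PW = 6.62 × 35.8 = 236.996 mm·m/s.
Spread over the 60 km slope with efficiency ε = 0.30: R = ε·F/W = 0.30 × 236.996 / 60000 m = 1.185e-03 mm/s.
R = 1.185e-03 × 3600 = 4.27 mm/hr.
Over 21 h: total = 4.27 × 21 = 89.67 ≈ 90 mm.

R ≈ 4.27 mm/hr; total ≈ 90 mm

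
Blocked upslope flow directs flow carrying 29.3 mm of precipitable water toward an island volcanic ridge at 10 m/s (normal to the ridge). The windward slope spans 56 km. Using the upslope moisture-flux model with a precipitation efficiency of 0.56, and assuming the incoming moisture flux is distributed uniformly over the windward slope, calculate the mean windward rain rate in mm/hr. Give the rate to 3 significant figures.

R ≈ 10.5 mm/hr

Incoming column moisture flux per unit ridge length: F = V × PW = 10 × 29.3 = 293 mm·m/s.
Spread over the 56 km slope with efficiency ε = 0.56: R = ε·F/W = 0.56 × 293 / 56000 m = 2.930e-03 mm/s.
R = 2.930e-03 × 3600 = 10.5 mm/hr.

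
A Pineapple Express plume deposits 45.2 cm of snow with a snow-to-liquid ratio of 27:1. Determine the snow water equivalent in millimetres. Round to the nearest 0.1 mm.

SWE = snow depth / ratio = 45.2 cm / 27 = 1.674 cm = 16.7 mm.

SWE ≈ 16.7 mm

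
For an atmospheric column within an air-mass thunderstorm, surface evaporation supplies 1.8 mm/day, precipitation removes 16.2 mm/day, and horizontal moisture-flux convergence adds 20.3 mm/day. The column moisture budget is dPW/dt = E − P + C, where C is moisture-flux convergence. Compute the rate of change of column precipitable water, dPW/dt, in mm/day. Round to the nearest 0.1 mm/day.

dPW/dt ≈ 5.9 mm/day

dPW/dt = E − P + C = 1.8 − 16.2 + (20.3) = 5.9 mm/day.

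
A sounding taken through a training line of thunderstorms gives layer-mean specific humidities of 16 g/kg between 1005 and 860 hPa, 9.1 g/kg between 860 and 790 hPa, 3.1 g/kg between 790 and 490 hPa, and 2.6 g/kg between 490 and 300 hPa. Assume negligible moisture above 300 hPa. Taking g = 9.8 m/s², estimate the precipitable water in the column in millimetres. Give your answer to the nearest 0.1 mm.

PW ≈ 44.7 mm

Precipitable water is the column-integrated vapour mass per unit area: PW = (1/g) Σ q̄ Δp, with q in kg/kg and Δp in Pa (1 kg/m² of water = 1 mm).
Layer 1005–860 hPa: Δp = 145 hPa = 14500 Pa, q̄ = 0.016 kg/kg → 0.016 × 14500 / 9.8 = 23.67 mm
Layer 860–790 hPa: Δp = 70 hPa = 7000 Pa, q̄ = 0.0091 kg/kg → 0.0091 × 7000 / 9.8 = 6.50 mm
Layer 790–490 hPa: Δp = 300 hPa = 30000 Pa, q̄ = 0.0031 kg/kg → 0.0031 × 30000 / 9.8 = 9.49 mm
Layer 490–300 hPa: Δp = 190 hPa = 19000 Pa, q̄ = 0.0026 kg/kg → 0.0026 × 19000 / 9.8 = 5.04 mm
PW = 23.67 + 6.50 + 9.49 + 5.04 = 44.70 ≈ 44.7 mm.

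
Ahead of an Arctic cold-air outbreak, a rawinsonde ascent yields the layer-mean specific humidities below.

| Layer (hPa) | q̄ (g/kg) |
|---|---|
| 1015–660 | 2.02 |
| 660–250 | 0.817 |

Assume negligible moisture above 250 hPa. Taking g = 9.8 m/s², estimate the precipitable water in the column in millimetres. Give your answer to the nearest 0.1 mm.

PW ≈ 10.7 mm

Precipitable water is the column-integrated vapour mass per unit area: PW = (1/g) Σ q̄ Δp, with q in kg/kg and Δp in Pa (1 kg/m² of water = 1 mm).
Layer 1015–660 hPa: Δp = 355 hPa = 35500 Pa, q̄ = 0.00202 kg/kg → 0.00202 × 35500 / 9.8 = 7.32 mm
Layer 660–250 hPa: Δp = 410 hPa = 41000 Pa, q̄ = 0.000817 kg/kg → 0.000817 × 41000 / 9.8 = 3.42 mm
PW = 7.32 + 3.42 = 10.74 ≈ 10.7 mm.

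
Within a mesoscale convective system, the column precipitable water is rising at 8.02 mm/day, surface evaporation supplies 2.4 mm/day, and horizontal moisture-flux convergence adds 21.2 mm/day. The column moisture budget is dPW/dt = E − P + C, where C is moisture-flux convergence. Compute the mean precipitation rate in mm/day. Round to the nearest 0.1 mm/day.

P ≈ 15.6 mm/day

dPW/dt = +8.02 mm/day.
P = E + C − dPW/dt = 2.4 + (21.2) − (+8.02) = 15.6 mm/day.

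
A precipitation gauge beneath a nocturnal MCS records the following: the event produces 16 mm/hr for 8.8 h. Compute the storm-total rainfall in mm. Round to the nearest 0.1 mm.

Total = Σ Rᵢ Δtᵢ = 16 × 8.8
      = 140.8 = 140.8 mm.

total ≈ 140.8 mm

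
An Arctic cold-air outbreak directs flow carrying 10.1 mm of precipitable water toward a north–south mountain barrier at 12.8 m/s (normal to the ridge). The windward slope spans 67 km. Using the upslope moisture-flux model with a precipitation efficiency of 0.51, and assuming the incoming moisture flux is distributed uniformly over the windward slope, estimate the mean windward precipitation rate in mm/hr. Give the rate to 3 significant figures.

R ≈ 3.54 mm/hr

Incoming column moisture flux per unit ridge length: F = V × PW = 12.8 × 10.1 = 129.28 mm·m/s.
Spread over the 67 km slope with efficiency ε = 0.51: R = ε·F/W = 0.51 × 129.28 / 67000 m = 9.841e-04 mm/s.
R = 9.841e-04 × 3600 = 3.54 mm/hr.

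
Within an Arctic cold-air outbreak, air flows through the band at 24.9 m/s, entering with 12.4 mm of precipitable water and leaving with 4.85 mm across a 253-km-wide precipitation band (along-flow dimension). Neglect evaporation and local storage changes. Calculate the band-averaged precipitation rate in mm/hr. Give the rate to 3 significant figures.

Column moisture flux per unit crosswind length is F = V × PW.
Inflow: F_in = 24.9 × 12.4 = 308.76 mm·m/s
Outflow: F_out = 24.9 × 4.85 = 120.765 mm·m/s
Steady-state rate R = (F_in − F_out)/L = (308.76 − 120.765) / 253000 m = 7.431e-04 mm/s.
R = 7.431e-04 × 3600 = 2.68 mm/hr.

R ≈ 2.68 mm/hr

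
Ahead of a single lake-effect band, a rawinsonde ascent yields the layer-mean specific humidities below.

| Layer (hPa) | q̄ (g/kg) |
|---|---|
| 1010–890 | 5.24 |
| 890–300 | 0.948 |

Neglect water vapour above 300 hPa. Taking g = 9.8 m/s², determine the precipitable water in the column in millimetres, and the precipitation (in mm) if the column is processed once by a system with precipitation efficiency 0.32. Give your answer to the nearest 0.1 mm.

PW ≈ 12.1 mm; precipitation ≈ 3.9 mm

Precipitable water is the column-integrated vapour mass per unit area: PW = (1/g) Σ q̄ Δp, with q in kg/kg and Δp in Pa (1 kg/m² of water = 1 mm).
Layer 1010–890 hPa: Δp = 120 hPa = 12000 Pa, q̄ = 0.00524 kg/kg → 0.00524 × 12000 / 9.8 = 6.42 mm
Layer 890–300 hPa: Δp = 590 hPa = 59000 Pa, q̄ = 0.000948 kg/kg → 0.000948 × 59000 / 9.8 = 5.71 mm
PW = 6.42 + 5.71 = 12.13 ≈ 12.1 mm.
Precipitation = ε × PW = 0.32 × 12.1 = 3.9 mm.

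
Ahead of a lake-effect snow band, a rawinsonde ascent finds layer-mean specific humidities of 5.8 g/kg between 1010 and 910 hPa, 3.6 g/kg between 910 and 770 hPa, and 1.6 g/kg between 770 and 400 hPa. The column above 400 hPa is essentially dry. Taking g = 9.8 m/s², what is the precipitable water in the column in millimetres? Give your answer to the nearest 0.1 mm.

PW ≈ 17.1 mm

Precipitable water is the column-integrated vapour mass per unit area: PW = (1/g) Σ q̄ Δp, with q in kg/kg and Δp in Pa (1 kg/m² of water = 1 mm).
Layer 1010–910 hPa: Δp = 100 hPa = 10000 Pa, q̄ = 0.0058 kg/kg → 0.0058 × 10000 / 9.8 = 5.92 mm
Layer 910–770 hPa: Δp = 140 hPa = 14000 Pa, q̄ = 0.0036 kg/kg → 0.0036 × 14000 / 9.8 = 5.14 mm
Layer 770–400 hPa: Δp = 370 hPa = 37000 Pa, q̄ = 0.0016 kg/kg → 0.0016 × 37000 / 9.8 = 6.04 mm
PW = 5.92 + 5.14 + 6.04 = 17.10 ≈ 17.1 mm.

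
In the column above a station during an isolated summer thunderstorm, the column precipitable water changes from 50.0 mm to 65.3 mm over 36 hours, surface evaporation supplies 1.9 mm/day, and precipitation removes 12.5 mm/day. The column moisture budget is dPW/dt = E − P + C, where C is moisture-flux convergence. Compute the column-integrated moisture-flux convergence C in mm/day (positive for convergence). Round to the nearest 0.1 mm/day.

C ≈ 20.8 mm/day

dPW/dt = (65.3 − 50.0) mm / (36/24 day) = +10.200 mm/day.
C = dPW/dt − E + P = (+10.200) − 1.9 + 12.5 = 20.8 mm/day.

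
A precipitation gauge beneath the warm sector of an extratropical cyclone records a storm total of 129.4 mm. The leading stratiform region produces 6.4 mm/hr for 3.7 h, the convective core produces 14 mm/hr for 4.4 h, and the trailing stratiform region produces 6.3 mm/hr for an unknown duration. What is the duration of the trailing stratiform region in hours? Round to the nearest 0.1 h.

duration ≈ 7.0 h

Known phases: 6.4 × 3.7 + 14 × 4.4 = 23.68 + 61.6 = 85.28 mm.
Remaining depth = 129.4 − 85.28 = 44.12 mm.
Duration = 44.12 / 6.3 = 7.0 h.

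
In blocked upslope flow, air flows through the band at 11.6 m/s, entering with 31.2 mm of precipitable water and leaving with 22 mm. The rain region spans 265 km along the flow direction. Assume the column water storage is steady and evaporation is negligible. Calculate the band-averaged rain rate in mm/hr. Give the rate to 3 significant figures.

Column moisture flux per unit crosswind length is F = V × PW.
Inflow: F_in = 11.6 × 31.2 = 361.92 mm·m/s
Outflow: F_out = 11.6 × 22 = 255.2 mm·m/s
Steady-state rate R = (F_in − F_out)/L = (361.92 − 255.2) / 265000 m = 4.027e-04 mm/s.
R = 4.027e-04 × 3600 = 1.45 mm/hr.

R ≈ 1.45 mm/hr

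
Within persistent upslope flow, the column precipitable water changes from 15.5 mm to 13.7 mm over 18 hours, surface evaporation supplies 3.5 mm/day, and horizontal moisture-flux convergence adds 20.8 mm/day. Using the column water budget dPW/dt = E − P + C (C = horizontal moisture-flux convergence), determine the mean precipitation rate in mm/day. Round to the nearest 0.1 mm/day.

dPW/dt = (13.7 − 15.5) mm / (18/24 day) = -2.400 mm/day.
P = E + C − dPW/dt = 3.5 + (20.8) − (-2.400) = 26.7 mm/day.

P ≈ 26.7 mm/day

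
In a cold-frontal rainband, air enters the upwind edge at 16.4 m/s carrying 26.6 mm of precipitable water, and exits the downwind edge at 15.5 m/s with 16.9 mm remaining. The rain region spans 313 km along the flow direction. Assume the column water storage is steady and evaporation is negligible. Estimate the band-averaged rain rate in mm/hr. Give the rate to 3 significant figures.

R ≈ 2.00 mm/hr

Column moisture flux per unit crosswind length is F = V × PW.
Inflow: F_in = 16.4 × 26.6 = 436.24 mm·m/s
Outflow: F_out = 15.5 × 16.9 = 261.95 mm·m/s
Steady-state rate R = (F_in − F_out)/L = (436.24 − 261.95) / 313000 m = 5.568e-04 mm/s.
R = 5.568e-04 × 3600 = 2.00 mm/hr.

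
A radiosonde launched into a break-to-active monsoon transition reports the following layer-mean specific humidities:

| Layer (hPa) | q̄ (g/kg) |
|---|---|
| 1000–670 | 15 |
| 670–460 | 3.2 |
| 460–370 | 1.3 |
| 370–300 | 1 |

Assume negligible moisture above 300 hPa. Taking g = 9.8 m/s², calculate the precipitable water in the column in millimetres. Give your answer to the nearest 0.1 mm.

Precipitable water is the column-integrated vapour mass per unit area: PW = (1/g) Σ q̄ Δp, with q in kg/kg and Δp in Pa (1 kg/m² of water = 1 mm).
Layer 1000–670 hPa: Δp = 330 hPa = 33000 Pa, q̄ = 0.015 kg/kg → 0.015 × 33000 / 9.8 = 50.51 mm
Layer 670–460 hPa: Δp = 210 hPa = 21000 Pa, q̄ = 0.0032 kg/kg → 0.0032 × 21000 / 9.8 = 6.86 mm
Layer 460–370 hPa: Δp = 90 hPa = 9000 Pa, q̄ = 0.0013 kg/kg → 0.0013 × 9000 / 9.8 = 1.19 mm
Layer 370–300 hPa: Δp = 70 hPa = 7000 Pa, q̄ = 0.001 kg/kg → 0.001 × 7000 / 9.8 = 0.71 mm
PW = 50.51 + 6.86 + 1.19 + 0.71 = 59.27 ≈ 59.3 mm.

PW ≈ 59.3 mm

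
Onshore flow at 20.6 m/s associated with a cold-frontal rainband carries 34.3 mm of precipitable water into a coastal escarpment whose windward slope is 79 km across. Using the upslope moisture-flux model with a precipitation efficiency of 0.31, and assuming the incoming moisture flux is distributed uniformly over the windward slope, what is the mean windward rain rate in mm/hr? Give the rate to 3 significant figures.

R ≈ 9.98 mm/hr

Incoming column moisture flux per unit ridge length: F = V × PW = 20.6 × 34.3 = 706.58 mm·m/s.
Spread over the 79 km slope with efficiency ε = 0.31: R = ε·F/W = 0.31 × 706.58 / 79000 m = 2.773e-03 mm/s.
R = 2.773e-03 × 3600 = 9.98 mm/hr.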